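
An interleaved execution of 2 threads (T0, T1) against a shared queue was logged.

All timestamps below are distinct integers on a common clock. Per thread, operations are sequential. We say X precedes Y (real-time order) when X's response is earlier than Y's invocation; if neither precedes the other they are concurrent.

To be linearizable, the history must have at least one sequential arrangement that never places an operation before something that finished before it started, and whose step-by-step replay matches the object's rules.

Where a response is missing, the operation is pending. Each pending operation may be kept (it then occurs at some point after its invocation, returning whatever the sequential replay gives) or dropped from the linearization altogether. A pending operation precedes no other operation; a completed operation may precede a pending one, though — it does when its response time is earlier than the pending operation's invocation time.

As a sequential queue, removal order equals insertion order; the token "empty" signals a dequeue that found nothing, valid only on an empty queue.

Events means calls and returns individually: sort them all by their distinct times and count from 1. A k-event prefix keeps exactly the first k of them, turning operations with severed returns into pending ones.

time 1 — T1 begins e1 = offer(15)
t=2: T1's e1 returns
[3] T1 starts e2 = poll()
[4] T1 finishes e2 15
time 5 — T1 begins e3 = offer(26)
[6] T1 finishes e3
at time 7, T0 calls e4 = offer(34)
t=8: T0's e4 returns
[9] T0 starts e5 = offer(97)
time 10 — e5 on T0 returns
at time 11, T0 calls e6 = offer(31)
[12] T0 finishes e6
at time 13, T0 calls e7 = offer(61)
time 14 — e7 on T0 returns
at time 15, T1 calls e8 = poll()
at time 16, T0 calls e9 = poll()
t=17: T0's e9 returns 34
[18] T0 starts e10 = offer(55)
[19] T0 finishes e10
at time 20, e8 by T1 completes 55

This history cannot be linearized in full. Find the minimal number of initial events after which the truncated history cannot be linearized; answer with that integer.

events 1..19 are linearizable; a witness order is e1, e2, e3, e4, e5, e6, e7, e8, e9, e10:
after step 1 (e1 offer(15)): queue <15>
after step 2 (e2 poll() → 15): queue <>
after step 3 (e3 offer(26)): queue <26>
after step 4 (e4 offer(34)): queue <26,34>
after step 5 (e5 offer(97)): queue <26,34,97>
after step 6 (e6 offer(31)): queue <26,34,97,31>
after step 7 (e7 offer(61)): queue <26,34,97,31,61>
after step 8 (e8 poll() (pending, included)): queue <34,97,31,61>
after step 9 (e9 poll() → 34): queue <97,31,61>
after step 10 (e10 offer(55)): queue <97,31,61,55>
with event 20 included (e8 responding at time 20), all real-time-consistent orders fail
take e1, e2, e3, e4, e5, e6, e7, e8, e9, e10: step 8 already fails, because e8 poll() → 55 cannot occur there
take e1, e2, e3, e4, e5, e6, e7, e9, e8, e10: step 8 already fails, because e9 poll() → 34 cannot occur there

20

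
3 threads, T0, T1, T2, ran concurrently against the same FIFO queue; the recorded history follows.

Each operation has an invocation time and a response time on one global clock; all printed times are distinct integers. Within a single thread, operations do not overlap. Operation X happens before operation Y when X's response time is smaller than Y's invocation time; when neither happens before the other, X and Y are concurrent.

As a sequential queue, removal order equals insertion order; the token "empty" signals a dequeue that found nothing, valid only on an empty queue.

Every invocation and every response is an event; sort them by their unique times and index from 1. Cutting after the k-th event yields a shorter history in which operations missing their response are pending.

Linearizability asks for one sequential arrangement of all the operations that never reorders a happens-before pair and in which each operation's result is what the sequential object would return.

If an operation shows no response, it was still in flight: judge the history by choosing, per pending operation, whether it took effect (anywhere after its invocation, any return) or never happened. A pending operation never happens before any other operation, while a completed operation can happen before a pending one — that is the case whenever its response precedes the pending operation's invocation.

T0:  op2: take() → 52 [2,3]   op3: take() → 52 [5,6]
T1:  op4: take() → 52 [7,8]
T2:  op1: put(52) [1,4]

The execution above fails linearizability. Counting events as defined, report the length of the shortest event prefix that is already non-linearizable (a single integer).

events 1..5 are linearizable; a witness order is op1, op2:
after step 1 (op1 put(52)): queue <52>
after step 2 (op2 take() → 52): queue <>
once event 6 joins (op3's response, time 6), exhaustive search finds no witness
take op1, op2, op3: step 3 already fails, because op3 take() → 52 cannot occur there
take op2, op1, op3: step 1 already fails, because op2 take() → 52 cannot occur there

6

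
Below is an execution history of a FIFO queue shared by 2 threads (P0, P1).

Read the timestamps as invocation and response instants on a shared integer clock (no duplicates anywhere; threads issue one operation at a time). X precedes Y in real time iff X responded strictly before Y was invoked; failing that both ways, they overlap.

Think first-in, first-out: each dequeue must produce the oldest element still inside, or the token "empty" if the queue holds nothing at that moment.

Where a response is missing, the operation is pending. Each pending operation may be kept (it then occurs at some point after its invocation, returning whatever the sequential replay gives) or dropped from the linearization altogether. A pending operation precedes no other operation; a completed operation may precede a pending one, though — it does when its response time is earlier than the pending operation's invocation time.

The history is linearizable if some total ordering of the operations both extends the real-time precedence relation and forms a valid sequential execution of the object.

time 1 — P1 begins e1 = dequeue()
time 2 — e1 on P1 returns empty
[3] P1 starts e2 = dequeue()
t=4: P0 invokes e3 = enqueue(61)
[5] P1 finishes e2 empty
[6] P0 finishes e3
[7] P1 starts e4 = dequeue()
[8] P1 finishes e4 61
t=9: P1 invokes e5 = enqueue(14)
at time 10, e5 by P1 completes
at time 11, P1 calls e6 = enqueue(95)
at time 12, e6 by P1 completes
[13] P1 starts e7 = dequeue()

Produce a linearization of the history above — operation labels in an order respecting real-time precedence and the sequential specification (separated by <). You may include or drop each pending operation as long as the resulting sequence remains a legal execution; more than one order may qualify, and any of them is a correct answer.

step 1: e1 dequeue() → empty — queue <>
step 2: e2 dequeue() → empty — queue <>
step 3: e3 enqueue(61) — queue <61>
step 4: e4 dequeue() → 61 — queue <>
step 5: e5 enqueue(14) — queue <14>
step 6: e6 enqueue(95) — queue <14,95>

e1 < e2 < e3 < e4 < e5 < e6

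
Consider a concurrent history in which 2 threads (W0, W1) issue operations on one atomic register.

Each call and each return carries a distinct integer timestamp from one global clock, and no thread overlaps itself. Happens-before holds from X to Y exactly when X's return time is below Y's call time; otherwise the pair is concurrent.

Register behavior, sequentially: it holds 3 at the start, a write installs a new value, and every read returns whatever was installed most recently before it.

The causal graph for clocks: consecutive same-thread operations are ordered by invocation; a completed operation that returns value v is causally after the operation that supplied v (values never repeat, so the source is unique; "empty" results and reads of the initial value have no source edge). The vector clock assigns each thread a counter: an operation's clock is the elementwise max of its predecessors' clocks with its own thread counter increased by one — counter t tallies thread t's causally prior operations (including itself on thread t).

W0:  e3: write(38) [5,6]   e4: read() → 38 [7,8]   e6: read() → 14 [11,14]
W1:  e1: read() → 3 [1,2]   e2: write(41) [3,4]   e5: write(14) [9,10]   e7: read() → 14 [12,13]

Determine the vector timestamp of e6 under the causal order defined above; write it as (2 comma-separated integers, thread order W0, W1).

e1 (invocation 1): nothing precedes it; W1's component alone gives (0, 1)
e3 (invocation 5): nothing precedes it; W0's component alone gives (1, 0)
VC(e2, invoked at 3): max of VC(e1)=(0, 1), then +1 on thread W1 → (0, 2)
VC(e4, invoked at 7): max of VC(e3)=(1, 0), then +1 on thread W0 → (2, 0)
VC(e5, invoked at 9): max of VC(e2)=(0, 2), then +1 on thread W1 → (0, 3)
VC(e7, invoked at 12): max of VC(e5)=(0, 3), then +1 on thread W1 → (0, 4)
VC(e6, invoked at 11): max of VC(e4)=(2, 0), VC(e5)=(0, 3), then +1 on thread W0 → (3, 3)
target: VC(e6) = (3, 3)

(3, 3)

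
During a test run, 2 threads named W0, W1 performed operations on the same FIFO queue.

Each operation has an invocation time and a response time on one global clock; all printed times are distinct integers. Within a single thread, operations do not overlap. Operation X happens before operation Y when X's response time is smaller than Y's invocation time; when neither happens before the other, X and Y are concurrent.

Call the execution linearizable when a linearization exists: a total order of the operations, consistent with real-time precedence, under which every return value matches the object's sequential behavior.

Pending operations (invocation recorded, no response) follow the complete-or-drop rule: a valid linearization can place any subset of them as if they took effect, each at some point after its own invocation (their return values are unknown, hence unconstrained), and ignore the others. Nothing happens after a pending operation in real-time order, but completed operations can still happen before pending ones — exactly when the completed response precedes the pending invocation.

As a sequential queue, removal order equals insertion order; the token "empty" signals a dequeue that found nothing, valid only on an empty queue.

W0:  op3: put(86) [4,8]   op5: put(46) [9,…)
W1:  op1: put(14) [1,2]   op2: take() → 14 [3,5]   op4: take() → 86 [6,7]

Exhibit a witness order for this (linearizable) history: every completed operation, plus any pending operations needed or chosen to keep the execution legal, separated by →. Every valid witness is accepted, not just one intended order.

step 1: op1 put(14) — queue <14>
step 2: op2 take() → 14 — queue <>
step 3: op3 put(86) — queue <86>
step 4: op4 take() → 86 — queue <>

op1 → op2 → op3 → op4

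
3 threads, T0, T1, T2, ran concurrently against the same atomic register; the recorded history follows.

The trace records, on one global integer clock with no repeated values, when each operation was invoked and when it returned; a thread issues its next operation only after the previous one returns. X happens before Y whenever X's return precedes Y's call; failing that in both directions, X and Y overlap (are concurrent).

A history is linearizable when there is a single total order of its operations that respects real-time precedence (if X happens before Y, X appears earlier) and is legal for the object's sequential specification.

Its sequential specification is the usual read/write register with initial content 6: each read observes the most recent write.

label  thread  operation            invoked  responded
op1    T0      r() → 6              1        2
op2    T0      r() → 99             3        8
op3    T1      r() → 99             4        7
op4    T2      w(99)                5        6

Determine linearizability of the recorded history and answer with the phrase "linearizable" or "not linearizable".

linearizable

witness order: op1, op4, op2, op3
after step 1 (op1 r() → 6): value 6
after step 2 (op4 w(99)): value 99
after step 3 (op2 r() → 99): value 99
after step 4 (op3 r() → 99): value 99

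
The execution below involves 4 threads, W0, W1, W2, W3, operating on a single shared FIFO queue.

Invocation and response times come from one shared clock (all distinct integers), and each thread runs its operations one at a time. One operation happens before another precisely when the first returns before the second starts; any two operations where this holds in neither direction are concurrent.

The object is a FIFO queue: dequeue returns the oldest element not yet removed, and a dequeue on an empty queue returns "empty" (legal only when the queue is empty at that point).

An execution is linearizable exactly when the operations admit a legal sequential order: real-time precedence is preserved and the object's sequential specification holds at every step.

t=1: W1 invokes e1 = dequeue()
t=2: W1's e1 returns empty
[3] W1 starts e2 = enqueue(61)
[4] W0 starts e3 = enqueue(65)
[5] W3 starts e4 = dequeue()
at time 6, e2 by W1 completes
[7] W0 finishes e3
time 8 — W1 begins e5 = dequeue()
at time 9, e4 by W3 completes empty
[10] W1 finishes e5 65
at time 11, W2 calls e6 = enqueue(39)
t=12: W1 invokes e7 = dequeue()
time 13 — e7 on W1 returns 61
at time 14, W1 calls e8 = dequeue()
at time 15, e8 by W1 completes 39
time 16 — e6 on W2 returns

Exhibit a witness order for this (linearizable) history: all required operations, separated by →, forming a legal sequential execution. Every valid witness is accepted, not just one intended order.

e1 → e4 → e3 → e2 → e5 → e6 → e7 → e8

after step 1 (e1 dequeue() → empty): queue <>
after step 2 (e4 dequeue() → empty): queue <>
after step 3 (e3 enqueue(65)): queue <65>
after step 4 (e2 enqueue(61)): queue <65,61>
after step 5 (e5 dequeue() → 65): queue <61>
after step 6 (e6 enqueue(39)): queue <61,39>
after step 7 (e7 dequeue() → 61): queue <39>
after step 8 (e8 dequeue() → 39): queue <>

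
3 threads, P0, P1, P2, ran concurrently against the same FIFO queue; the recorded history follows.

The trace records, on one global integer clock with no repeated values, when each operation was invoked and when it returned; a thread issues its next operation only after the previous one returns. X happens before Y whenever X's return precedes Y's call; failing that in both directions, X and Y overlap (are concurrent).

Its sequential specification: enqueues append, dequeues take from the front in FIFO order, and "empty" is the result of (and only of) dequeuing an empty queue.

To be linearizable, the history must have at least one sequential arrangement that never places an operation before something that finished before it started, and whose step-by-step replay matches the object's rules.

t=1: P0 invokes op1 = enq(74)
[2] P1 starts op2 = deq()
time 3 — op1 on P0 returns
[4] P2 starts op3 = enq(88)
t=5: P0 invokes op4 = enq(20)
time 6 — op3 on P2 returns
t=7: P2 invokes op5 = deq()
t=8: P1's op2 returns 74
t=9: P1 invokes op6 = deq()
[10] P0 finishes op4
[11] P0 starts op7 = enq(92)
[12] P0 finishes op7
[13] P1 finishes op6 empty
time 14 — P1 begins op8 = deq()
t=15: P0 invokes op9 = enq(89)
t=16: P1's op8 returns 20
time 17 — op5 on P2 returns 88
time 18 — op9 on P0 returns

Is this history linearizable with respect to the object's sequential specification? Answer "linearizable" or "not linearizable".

a witness: op1, op2, op3, op5, op6, op4, op7, op8, op9
step 1: op1 enq(74) — queue <74>
step 2: op2 deq() → 74 — queue <>
step 3: op3 enq(88) — queue <88>
step 4: op5 deq() → 88 — queue <>
step 5: op6 deq() → empty — queue <>
step 6: op4 enq(20) — queue <20>
step 7: op7 enq(92) — queue <20,92>
step 8: op8 deq() → 20 — queue <92>
step 9: op9 enq(89) — queue <92,89>

linearizable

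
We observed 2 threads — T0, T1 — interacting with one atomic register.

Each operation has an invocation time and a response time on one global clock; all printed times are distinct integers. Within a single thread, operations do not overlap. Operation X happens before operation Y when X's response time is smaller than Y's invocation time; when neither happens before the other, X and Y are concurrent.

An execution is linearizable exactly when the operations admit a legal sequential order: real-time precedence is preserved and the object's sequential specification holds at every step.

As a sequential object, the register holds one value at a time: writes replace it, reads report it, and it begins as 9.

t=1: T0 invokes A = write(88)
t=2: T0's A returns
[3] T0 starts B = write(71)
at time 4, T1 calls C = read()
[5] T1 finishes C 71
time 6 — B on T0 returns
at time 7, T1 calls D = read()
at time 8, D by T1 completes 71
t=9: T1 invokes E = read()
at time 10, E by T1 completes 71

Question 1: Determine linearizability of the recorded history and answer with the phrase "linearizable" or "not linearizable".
a witness: A, B, C, D, E
1. A write(88), leaving value 88
2. B write(71), leaving value 71
3. C read() → 71, leaving value 71
4. D read() → 71, leaving value 71
5. E read() → 71, leaving value 71

linearizable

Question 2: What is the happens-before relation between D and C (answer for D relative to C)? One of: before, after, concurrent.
D spans [7,8], C spans [4,5]
resp(C)=5 < inv(D)=7

after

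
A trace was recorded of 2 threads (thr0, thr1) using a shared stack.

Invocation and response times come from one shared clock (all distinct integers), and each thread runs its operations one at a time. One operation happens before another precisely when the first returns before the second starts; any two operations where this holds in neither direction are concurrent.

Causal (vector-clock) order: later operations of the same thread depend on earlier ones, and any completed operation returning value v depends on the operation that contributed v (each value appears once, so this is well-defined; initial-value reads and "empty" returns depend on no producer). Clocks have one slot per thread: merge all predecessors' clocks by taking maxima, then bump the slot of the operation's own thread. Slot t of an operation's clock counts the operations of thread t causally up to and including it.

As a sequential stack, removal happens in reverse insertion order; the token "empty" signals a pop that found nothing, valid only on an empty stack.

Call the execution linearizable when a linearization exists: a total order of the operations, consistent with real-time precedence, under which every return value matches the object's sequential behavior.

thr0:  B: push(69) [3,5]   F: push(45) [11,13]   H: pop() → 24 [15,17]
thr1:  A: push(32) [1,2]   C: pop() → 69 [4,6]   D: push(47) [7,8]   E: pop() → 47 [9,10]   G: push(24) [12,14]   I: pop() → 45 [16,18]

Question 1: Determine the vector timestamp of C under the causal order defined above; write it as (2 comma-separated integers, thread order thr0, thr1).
A, invoked 1, has no incoming edges; only thr1's bump applies → (0, 1)
B, invoked 3, has no incoming edges; only thr0's bump applies → (1, 0)
VC(F, invoked at 11): max of VC(B)=(1, 0), then +1 on thread thr0 → (2, 0)
VC(C, invoked at 4): max of VC(A)=(0, 1), VC(B)=(1, 0), then +1 on thread thr1 → (1, 2)
VC(D, invoked at 7): max of VC(C)=(1, 2), then +1 on thread thr1 → (1, 3)
VC(E, invoked at 9): max of VC(D)=(1, 3), then +1 on thread thr1 → (1, 4)
VC(G, invoked at 12): max of VC(E)=(1, 4), then +1 on thread thr1 → (1, 5)
VC(I, invoked at 16): max of VC(F)=(2, 0), VC(G)=(1, 5), then +1 on thread thr1 → (2, 6)
VC(H, invoked at 15): max of VC(F)=(2, 0), VC(G)=(1, 5), then +1 on thread thr0 → (3, 5)
target: VC(C) = (1, 2)

(1, 2)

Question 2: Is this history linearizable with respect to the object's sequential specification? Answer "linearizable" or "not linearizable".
one valid linearization: A, B, C, D, E, F, G, H, I
1. A push(32), leaving stack <32>
2. B push(69), leaving stack <32,69>
3. C pop() → 69, leaving stack <32>
4. D push(47), leaving stack <32,47>
5. E pop() → 47, leaving stack <32>
6. F push(45), leaving stack <32,45>
7. G push(24), leaving stack <32,45,24>
8. H pop() → 24, leaving stack <32,45>
9. I pop() → 45, leaving stack <32>

linearizable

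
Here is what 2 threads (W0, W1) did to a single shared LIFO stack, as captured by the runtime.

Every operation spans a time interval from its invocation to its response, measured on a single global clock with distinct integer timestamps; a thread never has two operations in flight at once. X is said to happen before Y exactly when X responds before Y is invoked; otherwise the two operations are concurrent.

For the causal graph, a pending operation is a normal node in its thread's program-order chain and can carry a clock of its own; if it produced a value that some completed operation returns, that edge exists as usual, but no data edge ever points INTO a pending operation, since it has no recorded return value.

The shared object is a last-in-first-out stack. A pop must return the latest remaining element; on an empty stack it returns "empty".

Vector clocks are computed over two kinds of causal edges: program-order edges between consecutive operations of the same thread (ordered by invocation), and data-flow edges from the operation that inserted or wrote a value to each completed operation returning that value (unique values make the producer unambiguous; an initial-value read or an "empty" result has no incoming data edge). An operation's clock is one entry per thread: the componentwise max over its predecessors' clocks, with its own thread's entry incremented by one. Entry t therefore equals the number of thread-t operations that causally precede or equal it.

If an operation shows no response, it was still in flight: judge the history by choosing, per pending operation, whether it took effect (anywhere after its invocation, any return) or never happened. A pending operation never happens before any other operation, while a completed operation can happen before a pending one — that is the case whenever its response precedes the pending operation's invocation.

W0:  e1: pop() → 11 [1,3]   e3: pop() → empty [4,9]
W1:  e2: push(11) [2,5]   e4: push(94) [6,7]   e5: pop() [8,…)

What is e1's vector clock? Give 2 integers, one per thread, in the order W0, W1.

(1, 1)

invoked at 2, e2 has no predecessors; its own W1 bump gives (0, 1)
invoked at 6, e4 merges VC(e2)=(0, 1) and bumps W1's slot → (0, 2)
invoked at 1, e1 merges VC(e2)=(0, 1) and bumps W0's slot → (1, 1)
invoked at 8, e5 merges VC(e4)=(0, 2) and bumps W1's slot → (0, 3)
invoked at 4, e3 merges VC(e1)=(1, 1) and bumps W0's slot → (2, 1)
target: VC(e1) = (1, 1)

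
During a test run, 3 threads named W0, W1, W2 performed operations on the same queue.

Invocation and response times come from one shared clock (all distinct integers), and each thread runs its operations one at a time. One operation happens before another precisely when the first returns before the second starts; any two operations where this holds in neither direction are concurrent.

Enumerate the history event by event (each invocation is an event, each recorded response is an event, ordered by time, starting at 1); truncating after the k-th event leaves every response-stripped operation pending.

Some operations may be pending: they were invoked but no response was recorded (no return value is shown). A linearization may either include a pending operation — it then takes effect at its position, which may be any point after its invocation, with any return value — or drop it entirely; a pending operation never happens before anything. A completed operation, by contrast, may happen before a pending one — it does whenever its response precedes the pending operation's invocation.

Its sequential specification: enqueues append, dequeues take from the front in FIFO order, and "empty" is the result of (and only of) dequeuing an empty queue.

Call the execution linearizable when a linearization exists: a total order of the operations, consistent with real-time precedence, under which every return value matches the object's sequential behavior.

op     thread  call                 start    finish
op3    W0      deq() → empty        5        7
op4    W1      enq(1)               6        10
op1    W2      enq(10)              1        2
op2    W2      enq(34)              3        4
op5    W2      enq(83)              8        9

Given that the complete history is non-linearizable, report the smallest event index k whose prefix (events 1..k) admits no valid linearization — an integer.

7

a valid linearization of events 1..6 exists, for instance op1, op2:
1. op1 enq(10), leaving queue <10>
2. op2 enq(34), leaving queue <10,34>
at event 7 (op3's time-7 response) nothing linearizes any more
no escape via the 1 pending operation (op4): every completion choice fails
sample order op1, op2, op3 (pending dropped) stalls at step 3 — op3 deq() → empty has no legal effect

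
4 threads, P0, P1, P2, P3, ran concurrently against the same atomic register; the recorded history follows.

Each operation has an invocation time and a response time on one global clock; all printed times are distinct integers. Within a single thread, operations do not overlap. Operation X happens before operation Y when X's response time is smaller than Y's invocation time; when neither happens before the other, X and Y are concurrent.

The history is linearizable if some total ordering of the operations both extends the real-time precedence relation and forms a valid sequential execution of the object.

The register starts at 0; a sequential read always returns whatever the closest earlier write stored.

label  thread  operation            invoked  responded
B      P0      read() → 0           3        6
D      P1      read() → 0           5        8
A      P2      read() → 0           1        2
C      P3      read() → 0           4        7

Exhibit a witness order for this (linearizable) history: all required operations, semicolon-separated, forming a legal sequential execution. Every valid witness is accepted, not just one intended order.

A; B; C; D

1. A read() → 0, leaving value 0
2. B read() → 0, leaving value 0
3. C read() → 0, leaving value 0
4. D read() → 0, leaving value 0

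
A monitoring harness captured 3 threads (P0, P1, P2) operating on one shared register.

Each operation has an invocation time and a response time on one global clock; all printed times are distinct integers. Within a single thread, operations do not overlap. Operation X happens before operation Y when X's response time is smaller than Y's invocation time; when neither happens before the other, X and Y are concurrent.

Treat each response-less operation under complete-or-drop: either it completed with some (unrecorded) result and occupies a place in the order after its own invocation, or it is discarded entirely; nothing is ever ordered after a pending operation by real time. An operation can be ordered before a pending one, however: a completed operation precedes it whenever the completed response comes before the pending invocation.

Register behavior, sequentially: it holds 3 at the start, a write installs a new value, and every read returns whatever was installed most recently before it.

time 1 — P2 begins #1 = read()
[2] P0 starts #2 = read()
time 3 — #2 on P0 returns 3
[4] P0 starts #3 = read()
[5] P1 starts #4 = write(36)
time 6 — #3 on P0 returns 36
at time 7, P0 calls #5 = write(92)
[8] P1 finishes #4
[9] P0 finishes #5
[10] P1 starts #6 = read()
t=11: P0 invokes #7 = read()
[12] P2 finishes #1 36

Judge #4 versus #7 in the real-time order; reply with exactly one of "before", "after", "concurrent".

#4 spans [5,8], #7 spans [11,…)
resp(#4)=8 < inv(#7)=11

before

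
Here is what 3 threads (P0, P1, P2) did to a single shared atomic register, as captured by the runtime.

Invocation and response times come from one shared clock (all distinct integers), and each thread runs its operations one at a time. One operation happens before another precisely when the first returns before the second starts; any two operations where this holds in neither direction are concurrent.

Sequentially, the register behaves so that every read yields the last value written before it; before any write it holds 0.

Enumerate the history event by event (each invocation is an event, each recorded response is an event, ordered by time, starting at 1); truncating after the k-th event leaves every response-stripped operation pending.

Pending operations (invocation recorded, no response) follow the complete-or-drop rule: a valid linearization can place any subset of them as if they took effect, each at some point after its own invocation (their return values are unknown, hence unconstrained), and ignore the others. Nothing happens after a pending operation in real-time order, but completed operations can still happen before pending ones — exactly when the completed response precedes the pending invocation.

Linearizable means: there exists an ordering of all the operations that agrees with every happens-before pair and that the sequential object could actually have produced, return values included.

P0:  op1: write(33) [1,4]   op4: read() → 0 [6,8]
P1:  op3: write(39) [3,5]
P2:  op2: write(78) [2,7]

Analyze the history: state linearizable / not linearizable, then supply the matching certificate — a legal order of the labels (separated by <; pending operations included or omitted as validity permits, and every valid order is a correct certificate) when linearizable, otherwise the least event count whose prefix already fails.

not linearizable — minimal violating prefix: 8 events

cut after 7 events: linearizable; cut after 8 events (op4 responds, time 8): not linearizable
no legal order exists: 8 real-time-consistent candidates over 4 completed atomic register operations, all rejected
for example op1, op2, op3, op4 fails at step 4: op4 read() → 0 is not legal there
for example op1, op3, op2, op4 fails at step 4: op4 read() → 0 is not legal there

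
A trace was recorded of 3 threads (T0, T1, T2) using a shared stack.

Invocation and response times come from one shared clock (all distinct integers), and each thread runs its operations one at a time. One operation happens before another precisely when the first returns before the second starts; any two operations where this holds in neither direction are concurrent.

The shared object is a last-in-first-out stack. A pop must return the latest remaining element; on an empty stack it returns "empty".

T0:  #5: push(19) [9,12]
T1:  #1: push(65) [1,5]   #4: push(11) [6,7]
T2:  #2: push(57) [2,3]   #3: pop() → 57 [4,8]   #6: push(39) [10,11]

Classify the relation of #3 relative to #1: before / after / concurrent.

#3 spans [4,8], #1 spans [1,5]
the intervals overlap in both directions

concurrent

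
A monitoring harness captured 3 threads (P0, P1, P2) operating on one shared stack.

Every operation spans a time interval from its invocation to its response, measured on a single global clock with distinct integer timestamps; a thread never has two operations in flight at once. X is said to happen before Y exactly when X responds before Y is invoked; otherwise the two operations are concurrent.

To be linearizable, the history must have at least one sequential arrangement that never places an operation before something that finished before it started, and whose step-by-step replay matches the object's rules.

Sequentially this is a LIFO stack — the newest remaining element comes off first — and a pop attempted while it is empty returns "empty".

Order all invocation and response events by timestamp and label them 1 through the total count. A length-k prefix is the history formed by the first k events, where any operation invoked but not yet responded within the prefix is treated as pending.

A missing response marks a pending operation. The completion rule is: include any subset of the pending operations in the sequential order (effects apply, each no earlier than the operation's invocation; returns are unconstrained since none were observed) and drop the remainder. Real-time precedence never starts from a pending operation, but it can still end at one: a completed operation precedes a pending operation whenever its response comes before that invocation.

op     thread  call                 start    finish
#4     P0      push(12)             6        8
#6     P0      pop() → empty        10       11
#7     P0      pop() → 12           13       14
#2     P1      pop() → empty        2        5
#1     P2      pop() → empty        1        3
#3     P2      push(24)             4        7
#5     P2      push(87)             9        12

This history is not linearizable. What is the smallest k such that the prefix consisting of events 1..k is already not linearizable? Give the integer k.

11

events 1..10 are linearizable; a witness order is #1, #2, #3, #4:
after step 1 (#1 pop() → empty): stack <>
after step 2 (#2 pop() → empty): stack <>
after step 3 (#3 push(24)): stack <24>
after step 4 (#4 push(12)): stack <24,12>
adding event 11 (#6 responds at 11) leaves no legal real-time order
including or dropping the 1 pending operation (#5) in any combination fails
e.g. #1, #2, #3, #4, #6 (pending dropped): illegal at step 5, since #6 pop() → empty cannot apply there
e.g. #1, #2, #4, #3, #6 (pending dropped): illegal at step 5, since #6 pop() → empty cannot apply there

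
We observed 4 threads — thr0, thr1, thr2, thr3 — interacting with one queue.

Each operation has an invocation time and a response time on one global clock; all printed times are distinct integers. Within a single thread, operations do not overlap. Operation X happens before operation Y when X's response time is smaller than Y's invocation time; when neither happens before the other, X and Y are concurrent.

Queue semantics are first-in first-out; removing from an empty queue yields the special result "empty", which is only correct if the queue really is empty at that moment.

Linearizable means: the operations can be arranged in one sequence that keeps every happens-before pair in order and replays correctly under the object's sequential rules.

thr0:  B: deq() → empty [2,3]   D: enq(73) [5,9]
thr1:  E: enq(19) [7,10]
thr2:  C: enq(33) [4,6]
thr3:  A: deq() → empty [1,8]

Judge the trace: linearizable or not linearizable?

a witness: A, B, C, D, E
1. A deq() → empty, leaving queue <>
2. B deq() → empty, leaving queue <>
3. C enq(33), leaving queue <33>
4. D enq(73), leaving queue <33,73>
5. E enq(19), leaving queue <33,73,19>

linearizable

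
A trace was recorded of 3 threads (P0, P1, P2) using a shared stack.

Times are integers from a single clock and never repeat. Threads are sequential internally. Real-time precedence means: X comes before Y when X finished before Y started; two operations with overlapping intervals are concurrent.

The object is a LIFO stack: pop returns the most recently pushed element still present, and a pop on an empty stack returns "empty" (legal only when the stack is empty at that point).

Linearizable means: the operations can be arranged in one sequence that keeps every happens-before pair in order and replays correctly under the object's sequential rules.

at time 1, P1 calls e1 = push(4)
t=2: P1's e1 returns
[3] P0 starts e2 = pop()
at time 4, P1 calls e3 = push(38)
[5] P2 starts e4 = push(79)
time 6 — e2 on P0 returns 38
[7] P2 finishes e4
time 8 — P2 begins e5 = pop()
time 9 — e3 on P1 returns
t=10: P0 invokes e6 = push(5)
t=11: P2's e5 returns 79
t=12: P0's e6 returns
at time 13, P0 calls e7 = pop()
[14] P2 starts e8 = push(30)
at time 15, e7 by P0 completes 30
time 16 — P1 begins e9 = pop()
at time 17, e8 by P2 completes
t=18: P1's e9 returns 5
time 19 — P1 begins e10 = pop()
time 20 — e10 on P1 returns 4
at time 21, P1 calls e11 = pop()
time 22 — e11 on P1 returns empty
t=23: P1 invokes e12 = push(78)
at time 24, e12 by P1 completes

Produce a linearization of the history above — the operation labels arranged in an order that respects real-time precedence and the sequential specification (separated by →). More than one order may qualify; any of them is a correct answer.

e1 → e3 → e2 → e4 → e5 → e6 → e8 → e7 → e9 → e10 → e11 → e12

1. e1 push(4), leaving stack <4>
2. e3 push(38), leaving stack <4,38>
3. e2 pop() → 38, leaving stack <4>
4. e4 push(79), leaving stack <4,79>
5. e5 pop() → 79, leaving stack <4>
6. e6 push(5), leaving stack <4,5>
7. e8 push(30), leaving stack <4,5,30>
8. e7 pop() → 30, leaving stack <4,5>
9. e9 pop() → 5, leaving stack <4>
10. e10 pop() → 4, leaving stack <>
11. e11 pop() → empty, leaving stack <>
12. e12 push(78), leaving stack <78>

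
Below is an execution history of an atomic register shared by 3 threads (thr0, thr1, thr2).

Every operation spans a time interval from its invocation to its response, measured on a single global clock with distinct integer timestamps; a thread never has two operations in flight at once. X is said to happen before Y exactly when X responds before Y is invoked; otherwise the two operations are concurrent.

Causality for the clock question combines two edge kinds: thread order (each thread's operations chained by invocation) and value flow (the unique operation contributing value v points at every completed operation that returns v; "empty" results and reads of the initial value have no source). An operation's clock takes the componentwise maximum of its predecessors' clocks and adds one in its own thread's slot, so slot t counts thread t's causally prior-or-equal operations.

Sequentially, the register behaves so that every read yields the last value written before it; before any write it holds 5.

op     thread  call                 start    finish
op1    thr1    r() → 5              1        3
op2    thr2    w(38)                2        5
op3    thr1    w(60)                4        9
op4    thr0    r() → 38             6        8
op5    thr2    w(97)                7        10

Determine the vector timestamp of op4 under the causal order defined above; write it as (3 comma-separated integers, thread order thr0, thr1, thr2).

invoked at 2, op2 has no predecessors; its own thr2 bump gives (0, 0, 1)
invoked at 1, op1 has no predecessors; its own thr1 bump gives (0, 1, 0)
from VC(op2)=(0, 0, 1), op5 (invoked 7) maxes components and bumps thr2 → (0, 0, 2)
from VC(op1)=(0, 1, 0), op3 (invoked 4) maxes components and bumps thr1 → (0, 2, 0)
from VC(op2)=(0, 0, 1), op4 (invoked 6) maxes components and bumps thr0 → (1, 0, 1)
target: VC(op4) = (1, 0, 1)

(1, 0, 1)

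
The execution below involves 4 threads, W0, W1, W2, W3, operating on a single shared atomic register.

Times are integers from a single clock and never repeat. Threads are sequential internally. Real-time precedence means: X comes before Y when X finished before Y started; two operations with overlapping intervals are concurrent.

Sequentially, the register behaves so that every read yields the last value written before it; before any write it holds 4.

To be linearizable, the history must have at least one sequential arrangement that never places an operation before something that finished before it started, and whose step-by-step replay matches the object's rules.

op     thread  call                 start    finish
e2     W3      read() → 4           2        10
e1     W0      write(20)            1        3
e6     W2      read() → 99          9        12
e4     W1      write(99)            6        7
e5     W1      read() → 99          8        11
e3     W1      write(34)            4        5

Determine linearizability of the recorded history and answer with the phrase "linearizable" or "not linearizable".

linearizable

a witness: e2, e1, e3, e4, e5, e6
after step 1 (e2 read() → 4): value 4
after step 2 (e1 write(20)): value 20
after step 3 (e3 write(34)): value 34
after step 4 (e4 write(99)): value 99
after step 5 (e5 read() → 99): value 99
after step 6 (e6 read() → 99): value 99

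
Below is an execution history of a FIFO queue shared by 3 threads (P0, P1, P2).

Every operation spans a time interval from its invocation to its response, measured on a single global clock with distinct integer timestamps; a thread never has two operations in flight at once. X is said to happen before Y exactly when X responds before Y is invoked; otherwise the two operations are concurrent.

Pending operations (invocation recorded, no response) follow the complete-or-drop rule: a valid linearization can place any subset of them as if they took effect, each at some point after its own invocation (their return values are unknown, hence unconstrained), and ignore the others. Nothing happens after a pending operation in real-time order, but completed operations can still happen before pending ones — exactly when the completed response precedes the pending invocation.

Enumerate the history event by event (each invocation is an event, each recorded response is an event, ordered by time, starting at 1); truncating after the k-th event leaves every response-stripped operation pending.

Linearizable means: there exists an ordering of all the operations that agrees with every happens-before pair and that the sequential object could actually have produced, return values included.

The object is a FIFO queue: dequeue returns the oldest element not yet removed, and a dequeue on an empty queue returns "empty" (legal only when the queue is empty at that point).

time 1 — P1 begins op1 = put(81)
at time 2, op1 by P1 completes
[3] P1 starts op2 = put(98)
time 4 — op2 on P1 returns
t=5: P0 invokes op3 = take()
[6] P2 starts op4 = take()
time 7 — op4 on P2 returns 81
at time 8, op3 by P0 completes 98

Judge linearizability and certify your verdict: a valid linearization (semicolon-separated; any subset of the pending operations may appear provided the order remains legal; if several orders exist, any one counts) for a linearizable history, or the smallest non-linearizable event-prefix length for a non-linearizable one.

linearizable — witness: op1; op2; op4; op3

step 1: op1 put(81) — queue <81>
step 2: op2 put(98) — queue <81,98>
step 3: op4 take() → 81 — queue <98>
step 4: op3 take() → 98 — queue <>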